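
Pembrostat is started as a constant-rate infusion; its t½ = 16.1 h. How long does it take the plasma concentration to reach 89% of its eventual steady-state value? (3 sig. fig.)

k = ln 2 / 16.1 = 0.04305 h⁻¹
f = 1 − e^(−kt)  ⇒  t = −ln(1 − f) / k
t = −ln(1 − 0.89) / 0.04305 = 2.207 / 0.04305 ≈ 51.3 hours

51.3 hours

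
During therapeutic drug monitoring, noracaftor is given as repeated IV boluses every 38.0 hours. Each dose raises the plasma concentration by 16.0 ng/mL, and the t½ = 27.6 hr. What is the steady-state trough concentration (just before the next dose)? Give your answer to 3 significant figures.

k = ln 2 / 27.6 = 0.02511 hr⁻¹
Fraction remaining after one interval: e^(−kτ) = e^(−0.02511 × 38.0) = 0.3851
R = 1 / (1 − 0.3851) = 1.626
Css,max = 16.0 × 1.626 = 26.02 ng/mL
Css,min = Css,max × e^(−kτ) = 26.02 × 0.3851 ≈ 10.0 ng/mL

10.0 ng/mL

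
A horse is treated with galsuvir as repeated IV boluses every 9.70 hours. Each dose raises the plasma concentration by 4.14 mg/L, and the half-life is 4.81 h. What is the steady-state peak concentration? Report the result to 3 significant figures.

k = ln 2 / 4.81 = 0.1441 h⁻¹
Fraction remaining after one interval: e^(−kτ) = e^(−0.1441 × 9.70) = 0.2471
R = 1 / (1 − 0.2471) = 1.328
Css,max = 4.14 × 1.328 ≈ 5.50 mg/L

5.50 mg/L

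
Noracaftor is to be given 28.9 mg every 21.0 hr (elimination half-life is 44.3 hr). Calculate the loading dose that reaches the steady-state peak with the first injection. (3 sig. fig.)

103 mg

k = ln 2 / 44.3 = 0.01565 hr⁻¹
Accumulation ratio R = 1 / (1 − e^(−kτ)) = 1 / (1 − e^(−0.01565×21.0)) = 1 / (1 − 0.7199) = 3.571
Loading dose = maintenance dose × R = 28.9 × 3.571 ≈ 103 mg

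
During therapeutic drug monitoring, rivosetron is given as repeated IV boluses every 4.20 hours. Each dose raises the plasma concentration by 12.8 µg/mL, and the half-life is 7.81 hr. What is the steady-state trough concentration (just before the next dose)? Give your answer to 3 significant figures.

k = ln 2 / 7.81 = 0.08875 hr⁻¹
Fraction remaining after one interval: e^(−kτ) = e^(−0.08875 × 4.20) = 0.6888
R = 1 / (1 − 0.6888) = 3.214
Css,max = 12.8 × 3.214 = 41.14 µg/mL
Css,min = Css,max × e^(−kτ) = 41.14 × 0.6888 ≈ 28.3 µg/mL

28.3 µg/mL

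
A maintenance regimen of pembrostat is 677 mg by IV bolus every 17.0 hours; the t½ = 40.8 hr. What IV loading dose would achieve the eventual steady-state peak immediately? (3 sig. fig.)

k = ln 2 / 40.8 = 0.01699 hr⁻¹
Accumulation ratio R = 1 / (1 − e^(−kτ)) = 1 / (1 − e^(−0.01699×17.0)) = 1 / (1 − 0.7492) = 3.987
Loading dose = maintenance dose × R = 677 × 3.987 ≈ 2700 mg

2700 mg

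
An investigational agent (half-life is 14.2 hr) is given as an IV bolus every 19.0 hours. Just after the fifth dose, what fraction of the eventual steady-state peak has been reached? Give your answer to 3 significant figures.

k = ln 2 / 14.2 = 0.04881 hr⁻¹
f_n = 1 − e^(−nkτ) = 1 − e^(−5 × 0.04881 × 19.0) = 1 − e^(−4.637) = 1 − 0.009684 ≈ 0.990

0.990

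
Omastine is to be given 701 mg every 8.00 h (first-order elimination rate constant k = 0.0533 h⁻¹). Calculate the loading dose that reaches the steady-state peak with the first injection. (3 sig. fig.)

Accumulation ratio R = 1 / (1 − e^(−kτ)) = 1 / (1 − e^(−0.05330×8.00)) = 1 / (1 − 0.6529) = 2.881
Loading dose = maintenance dose × R = 701 × 2.881 ≈ 2020 mg

2020 mg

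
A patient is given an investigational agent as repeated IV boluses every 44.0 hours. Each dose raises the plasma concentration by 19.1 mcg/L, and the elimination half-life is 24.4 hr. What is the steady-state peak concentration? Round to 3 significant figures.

k = ln 2 / 24.4 = 0.02841 hr⁻¹
Fraction remaining after one interval: e^(−kτ) = e^(−0.02841 × 44.0) = 0.2865
R = 1 / (1 − 0.2865) = 1.402
Css,max = 19.1 × 1.402 ≈ 26.8 mcg/L

26.8 mcg/L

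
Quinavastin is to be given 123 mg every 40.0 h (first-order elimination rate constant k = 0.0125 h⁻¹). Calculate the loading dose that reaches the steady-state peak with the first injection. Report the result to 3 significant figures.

Accumulation ratio R = 1 / (1 − e^(−kτ)) = 1 / (1 − e^(−0.01250×40.0)) = 1 / (1 − 0.6065) = 2.541
Loading dose = maintenance dose × R = 123 × 2.541 ≈ 313 mg

313 mg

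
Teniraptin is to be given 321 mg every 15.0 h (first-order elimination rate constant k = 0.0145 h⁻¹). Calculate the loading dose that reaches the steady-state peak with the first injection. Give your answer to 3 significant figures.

1640 mg

Accumulation ratio R = 1 / (1 − e^(−kτ)) = 1 / (1 − e^(−0.01450×15.0)) = 1 / (1 − 0.8045) = 5.116
Loading dose = maintenance dose × R = 321 × 5.116 ≈ 1640 mg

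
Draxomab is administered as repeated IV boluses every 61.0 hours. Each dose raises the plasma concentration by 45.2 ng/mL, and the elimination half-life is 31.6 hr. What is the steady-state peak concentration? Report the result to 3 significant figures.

61.3 ng/mL

k = ln 2 / 31.6 = 0.02194 hr⁻¹
Fraction remaining after one interval: e^(−kτ) = e^(−0.02194 × 61.0) = 0.2624
R = 1 / (1 − 0.2624) = 1.356
Css,max = 45.2 × 1.356 ≈ 61.3 ng/mL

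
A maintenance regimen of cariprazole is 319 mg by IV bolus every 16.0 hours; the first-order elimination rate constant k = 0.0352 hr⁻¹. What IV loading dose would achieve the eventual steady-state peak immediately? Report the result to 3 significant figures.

741 mg

Accumulation ratio R = 1 / (1 − e^(−kτ)) = 1 / (1 − e^(−0.03520×16.0)) = 1 / (1 − 0.5694) = 2.322
Loading dose = maintenance dose × R = 319 × 2.322 ≈ 741 mg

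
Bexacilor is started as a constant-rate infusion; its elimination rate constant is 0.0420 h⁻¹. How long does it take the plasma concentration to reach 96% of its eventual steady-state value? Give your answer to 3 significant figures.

76.6 hours

f = 1 − e^(−kt)  ⇒  t = −ln(1 − f) / k
t = −ln(1 − 0.96) / 0.04200 = 3.219 / 0.04200 ≈ 76.6 hours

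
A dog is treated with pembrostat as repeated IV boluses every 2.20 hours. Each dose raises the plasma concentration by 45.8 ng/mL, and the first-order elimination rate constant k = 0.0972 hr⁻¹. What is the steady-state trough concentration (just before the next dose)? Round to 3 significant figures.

Fraction remaining after one interval: e^(−kτ) = e^(−0.09720 × 2.20) = 0.8075
R = 1 / (1 − 0.8075) = 5.194
Css,max = 45.8 × 5.194 = 237.9 ng/mL
Css,min = Css,max × e^(−kτ) = 237.9 × 0.8075 ≈ 192 ng/mL

192 ng/mL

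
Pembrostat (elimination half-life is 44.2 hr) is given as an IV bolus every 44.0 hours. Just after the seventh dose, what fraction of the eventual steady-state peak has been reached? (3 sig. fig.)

k = ln 2 / 44.2 = 0.01568 hr⁻¹
f_n = 1 − e^(−nkτ) = 1 − e^(−7 × 0.01568 × 44.0) = 1 − e^(−4.830) = 1 − 0.007986 ≈ 0.992

0.992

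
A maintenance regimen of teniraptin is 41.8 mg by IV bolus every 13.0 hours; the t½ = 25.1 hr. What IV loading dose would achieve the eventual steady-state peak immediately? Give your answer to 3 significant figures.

k = ln 2 / 25.1 = 0.02762 hr⁻¹
Accumulation ratio R = 1 / (1 − e^(−kτ)) = 1 / (1 − e^(−0.02762×13.0)) = 1 / (1 − 0.6984) = 3.315
Loading dose = maintenance dose × R = 41.8 × 3.315 ≈ 139 mg

139 mg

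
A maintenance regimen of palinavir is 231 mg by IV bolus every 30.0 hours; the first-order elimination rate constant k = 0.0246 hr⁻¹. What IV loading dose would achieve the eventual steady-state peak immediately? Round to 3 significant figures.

443 mg

Accumulation ratio R = 1 / (1 − e^(−kτ)) = 1 / (1 − e^(−0.02460×30.0)) = 1 / (1 − 0.4781) = 1.916
Loading dose = maintenance dose × R = 231 × 1.916 ≈ 443 mg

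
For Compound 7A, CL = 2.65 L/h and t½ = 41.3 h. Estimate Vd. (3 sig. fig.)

k = ln 2 / t½ = ln 2 / 41.3 = 0.01678 h⁻¹
V = CL / k = 2.65 / 0.01678 ≈ 158 L

158 L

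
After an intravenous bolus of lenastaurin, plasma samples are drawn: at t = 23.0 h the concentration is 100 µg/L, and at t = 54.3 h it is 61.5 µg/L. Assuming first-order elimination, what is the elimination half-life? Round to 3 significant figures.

44.6 hours

k = ln(C₁/C₂) / (t₂ − t₁) = ln(100/61.5) / (54.3 − 23.0)
  = 0.4861 / 31.30 = 0.01553 h⁻¹
t½ = ln 2 / k = ln 2 / 0.01553 ≈ 44.6 hours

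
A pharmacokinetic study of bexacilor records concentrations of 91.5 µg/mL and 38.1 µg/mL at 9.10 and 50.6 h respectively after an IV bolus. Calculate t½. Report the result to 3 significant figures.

32.8 hours

k = ln(C₁/C₂) / (t₂ − t₁) = ln(91.5/38.1) / (50.6 − 9.10)
  = 0.8761 / 41.50 = 0.02111 h⁻¹
t½ = ln 2 / k = ln 2 / 0.02111 ≈ 32.8 hours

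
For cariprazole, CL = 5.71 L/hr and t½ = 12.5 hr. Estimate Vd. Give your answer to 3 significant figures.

103 L

k = ln 2 / t½ = ln 2 / 12.5 = 0.05545 hr⁻¹
V = CL / k = 5.71 / 0.05545 ≈ 103 L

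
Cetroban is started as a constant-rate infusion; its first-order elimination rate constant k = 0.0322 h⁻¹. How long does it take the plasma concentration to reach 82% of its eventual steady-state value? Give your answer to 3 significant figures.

f = 1 − e^(−kt)  ⇒  t = −ln(1 − f) / k
t = −ln(1 − 0.82) / 0.03220 = 1.715 / 0.03220 ≈ 53.3 hours

53.3 hours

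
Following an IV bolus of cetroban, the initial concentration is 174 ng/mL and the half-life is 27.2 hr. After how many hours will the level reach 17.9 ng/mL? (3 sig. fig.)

89.2 hours

k = ln 2 / 27.2 = 0.02548 hr⁻¹
C(t) = C₀ e^(−kt)  ⇒  t = ln(C₀/C) / k
t = ln(174/17.9) / 0.02548 = 2.274 / 0.02548 ≈ 89.2 hours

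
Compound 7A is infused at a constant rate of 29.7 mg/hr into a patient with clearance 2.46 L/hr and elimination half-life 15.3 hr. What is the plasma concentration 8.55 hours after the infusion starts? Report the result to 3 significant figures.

3.88 µg/mL

Css = rate / CL = 29.7 / 2.46 = 12.07 µg/mL
k = ln 2 / 15.3 = 0.04530 hr⁻¹
C(t) = Css (1 − e^(−kt)) = 12.07 × (1 − e^(−0.3873)) = 12.07 × 0.3211 ≈ 3.88 µg/mL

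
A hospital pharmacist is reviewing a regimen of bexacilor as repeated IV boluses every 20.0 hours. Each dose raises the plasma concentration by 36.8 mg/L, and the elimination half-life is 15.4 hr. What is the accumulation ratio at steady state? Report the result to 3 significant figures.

k = ln 2 / 15.4 = 0.04501 hr⁻¹
Fraction remaining after one interval: e^(−kτ) = e^(−0.04501 × 20.0) = 0.4065
R = 1 / (1 − 0.4065) = 1 / 0.5935 ≈ 1.68

1.68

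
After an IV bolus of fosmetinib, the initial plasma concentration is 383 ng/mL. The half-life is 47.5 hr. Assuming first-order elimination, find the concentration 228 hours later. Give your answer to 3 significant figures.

13.7 ng/mL

k = ln 2 / 47.5 = 0.01459 hr⁻¹
228 hr is 4.800 half-lives, so C = 383 × (1/2)^4.800 = 383 × 0.03590 ≈ 13.7 ng/mL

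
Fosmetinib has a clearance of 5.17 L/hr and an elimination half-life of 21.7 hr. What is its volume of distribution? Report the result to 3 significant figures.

162 L

k = ln 2 / t½ = ln 2 / 21.7 = 0.03194 hr⁻¹
V = CL / k = 5.17 / 0.03194 ≈ 162 L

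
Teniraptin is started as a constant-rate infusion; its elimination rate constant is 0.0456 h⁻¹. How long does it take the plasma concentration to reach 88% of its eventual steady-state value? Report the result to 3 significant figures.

f = 1 − e^(−kt)  ⇒  t = −ln(1 − f) / k
t = −ln(1 − 0.88) / 0.04560 = 2.120 / 0.04560 ≈ 46.5 hours

46.5 hours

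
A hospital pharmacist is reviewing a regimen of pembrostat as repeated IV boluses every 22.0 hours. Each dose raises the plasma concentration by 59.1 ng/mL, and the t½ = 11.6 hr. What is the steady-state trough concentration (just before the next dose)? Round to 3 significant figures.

k = ln 2 / 11.6 = 0.05975 hr⁻¹
Fraction remaining after one interval: e^(−kτ) = e^(−0.05975 × 22.0) = 0.2686
R = 1 / (1 − 0.2686) = 1.367
Css,max = 59.1 × 1.367 = 80.80 ng/mL
Css,min = Css,max × e^(−kτ) = 80.80 × 0.2686 ≈ 21.7 ng/mL

21.7 ng/mL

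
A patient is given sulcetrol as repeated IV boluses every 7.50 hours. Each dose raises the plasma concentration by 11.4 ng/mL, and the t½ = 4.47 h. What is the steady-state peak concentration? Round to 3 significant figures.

k = ln 2 / 4.47 = 0.1551 h⁻¹
Fraction remaining after one interval: e^(−kτ) = e^(−0.1551 × 7.50) = 0.3125
R = 1 / (1 − 0.3125) = 1.455
Css,max = 11.4 × 1.455 ≈ 16.6 ng/mL

16.6 ng/mL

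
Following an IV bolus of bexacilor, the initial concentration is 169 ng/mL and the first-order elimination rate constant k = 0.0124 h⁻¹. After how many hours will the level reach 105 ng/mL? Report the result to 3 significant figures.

38.4 hours

C(t) = C₀ e^(−kt)  ⇒  t = ln(C₀/C) / k
t = ln(169/105) / 0.01240 = 0.4759 / 0.01240 ≈ 38.4 hours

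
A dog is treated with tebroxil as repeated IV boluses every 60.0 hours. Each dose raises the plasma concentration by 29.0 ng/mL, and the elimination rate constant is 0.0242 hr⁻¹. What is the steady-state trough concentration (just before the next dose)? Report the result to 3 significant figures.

Fraction remaining after one interval: e^(−kτ) = e^(−0.02420 × 60.0) = 0.2341
R = 1 / (1 − 0.2341) = 1.306
Css,max = 29.0 × 1.306 = 37.86 ng/mL
Css,min = Css,max × e^(−kτ) = 37.86 × 0.2341 ≈ 8.86 ng/mL

8.86 ng/mL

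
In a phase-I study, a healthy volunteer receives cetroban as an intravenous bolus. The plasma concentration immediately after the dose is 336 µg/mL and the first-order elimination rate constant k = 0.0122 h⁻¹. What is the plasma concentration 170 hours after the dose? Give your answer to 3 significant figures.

42.2 µg/mL

C(t) = C₀ e^(−kt) = 336 × e^(−0.01220 × 170) = 336 × e^(−2.074) = 336 × 0.1257 ≈ 42.2 µg/mL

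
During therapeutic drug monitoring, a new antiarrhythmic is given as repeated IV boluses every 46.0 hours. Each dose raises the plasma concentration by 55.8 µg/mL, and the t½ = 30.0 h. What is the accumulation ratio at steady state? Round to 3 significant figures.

k = ln 2 / 30.0 = 0.02310 h⁻¹
Fraction remaining after one interval: e^(−kτ) = e^(−0.02310 × 46.0) = 0.3455
R = 1 / (1 − 0.3455) = 1 / 0.6545 ≈ 1.53

1.53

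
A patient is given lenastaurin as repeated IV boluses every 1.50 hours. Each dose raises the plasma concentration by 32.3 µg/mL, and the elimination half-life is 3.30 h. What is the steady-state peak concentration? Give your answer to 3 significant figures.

120 µg/mL

k = ln 2 / 3.30 = 0.2100 h⁻¹
Fraction remaining after one interval: e^(−kτ) = e^(−0.2100 × 1.50) = 0.7297
R = 1 / (1 − 0.7297) = 3.700
Css,max = 32.3 × 3.700 ≈ 120 µg/mL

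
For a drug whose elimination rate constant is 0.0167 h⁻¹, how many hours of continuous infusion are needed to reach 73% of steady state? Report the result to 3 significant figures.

f = 1 − e^(−kt)  ⇒  t = −ln(1 − f) / k
t = −ln(1 − 0.73) / 0.01670 = 1.309 / 0.01670 ≈ 78.4 hours

78.4 hours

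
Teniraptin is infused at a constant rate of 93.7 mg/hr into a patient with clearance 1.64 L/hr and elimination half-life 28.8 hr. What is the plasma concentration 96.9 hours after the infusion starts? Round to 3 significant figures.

51.6 µg/mL

Css = rate / CL = 93.7 / 1.64 = 57.13 µg/mL
k = ln 2 / 28.8 = 0.02407 hr⁻¹
C(t) = Css (1 − e^(−kt)) = 57.13 × (1 − e^(−2.332)) = 57.13 × 0.9029 ≈ 51.6 µg/mL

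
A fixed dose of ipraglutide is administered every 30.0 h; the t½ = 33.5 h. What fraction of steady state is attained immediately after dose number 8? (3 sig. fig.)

k = ln 2 / 33.5 = 0.02069 h⁻¹
f_n = 1 − e^(−nkτ) = 1 − e^(−8 × 0.02069 × 30.0) = 1 − e^(−4.966) = 1 − 0.006972 ≈ 0.993

0.993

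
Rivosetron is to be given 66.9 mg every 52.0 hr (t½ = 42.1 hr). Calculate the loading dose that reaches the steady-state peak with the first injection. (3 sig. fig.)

k = ln 2 / 42.1 = 0.01646 hr⁻¹
Accumulation ratio R = 1 / (1 − e^(−kτ)) = 1 / (1 − e^(−0.01646×52.0)) = 1 / (1 − 0.4248) = 1.739
Loading dose = maintenance dose × R = 66.9 × 1.739 ≈ 116 mg

116 mg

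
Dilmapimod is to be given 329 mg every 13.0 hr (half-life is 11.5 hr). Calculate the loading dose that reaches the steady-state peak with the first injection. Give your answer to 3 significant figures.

k = ln 2 / 11.5 = 0.06027 hr⁻¹
Accumulation ratio R = 1 / (1 − e^(−kτ)) = 1 / (1 − e^(−0.06027×13.0)) = 1 / (1 − 0.4568) = 1.841
Loading dose = maintenance dose × R = 329 × 1.841 ≈ 606 mg

606 mg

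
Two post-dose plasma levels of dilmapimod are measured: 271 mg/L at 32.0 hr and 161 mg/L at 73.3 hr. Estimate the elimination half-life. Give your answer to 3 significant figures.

k = ln(C₁/C₂) / (t₂ − t₁) = ln(271/161) / (73.3 − 32.0)
  = 0.5207 / 41.30 = 0.01261 hr⁻¹
t½ = ln 2 / k = ln 2 / 0.01261 ≈ 55.0 hours

55.0 hours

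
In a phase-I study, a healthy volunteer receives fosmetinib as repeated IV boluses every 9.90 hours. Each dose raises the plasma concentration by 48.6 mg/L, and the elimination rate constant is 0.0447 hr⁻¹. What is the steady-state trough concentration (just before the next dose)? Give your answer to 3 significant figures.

87.3 mg/L

Fraction remaining after one interval: e^(−kτ) = e^(−0.04470 × 9.90) = 0.6424
R = 1 / (1 − 0.6424) = 2.796
Css,max = 48.6 × 2.796 = 135.9 mg/L
Css,min = Css,max × e^(−kτ) = 135.9 × 0.6424 ≈ 87.3 mg/L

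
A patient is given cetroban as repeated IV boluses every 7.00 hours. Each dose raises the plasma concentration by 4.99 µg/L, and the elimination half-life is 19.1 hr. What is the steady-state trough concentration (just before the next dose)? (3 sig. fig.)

17.3 µg/L

k = ln 2 / 19.1 = 0.03629 hr⁻¹
Fraction remaining after one interval: e^(−kτ) = e^(−0.03629 × 7.00) = 0.7757
R = 1 / (1 − 0.7757) = 4.458
Css,max = 4.99 × 4.458 = 22.24 µg/L
Css,min = Css,max × e^(−kτ) = 22.24 × 0.7757 ≈ 17.3 µg/L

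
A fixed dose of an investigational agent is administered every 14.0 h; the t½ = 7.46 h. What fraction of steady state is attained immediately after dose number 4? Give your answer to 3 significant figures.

0.995

k = ln 2 / 7.46 = 0.09292 h⁻¹
f_n = 1 − e^(−nkτ) = 1 − e^(−4 × 0.09292 × 14.0) = 1 − e^(−5.203) = 1 − 0.005499 ≈ 0.995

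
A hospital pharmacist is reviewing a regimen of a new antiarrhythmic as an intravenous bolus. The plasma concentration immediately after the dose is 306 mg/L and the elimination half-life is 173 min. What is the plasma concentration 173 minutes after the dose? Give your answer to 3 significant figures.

k = ln 2 / 173 = 0.004007 min⁻¹
C(t) = C₀ e^(−kt) = 306 × e^(−0.004007 × 173) = 306 × e^(−0.6931) = 306 × 0.5000 ≈ 153 mg/L

153 mg/L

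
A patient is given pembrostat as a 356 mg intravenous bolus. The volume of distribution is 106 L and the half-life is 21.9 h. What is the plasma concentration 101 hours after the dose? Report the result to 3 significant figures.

0.137 mg/L

C₀ = dose / V = 356 / 106 = 3.358 mg/L
k = ln 2 / 21.9 = 0.03165 h⁻¹
C(t) = C₀ e^(−kt) = 3.358 × e^(−0.03165 × 101) = 3.358 × e^(−3.197) = 3.358 × 0.04090 ≈ 0.137 mg/L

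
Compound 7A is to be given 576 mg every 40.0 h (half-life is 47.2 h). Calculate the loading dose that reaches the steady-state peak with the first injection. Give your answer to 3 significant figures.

k = ln 2 / 47.2 = 0.01469 h⁻¹
Accumulation ratio R = 1 / (1 − e^(−kτ)) = 1 / (1 − e^(−0.01469×40.0)) = 1 / (1 − 0.5558) = 2.251
Loading dose = maintenance dose × R = 576 × 2.251 ≈ 1300 mg

1300 mg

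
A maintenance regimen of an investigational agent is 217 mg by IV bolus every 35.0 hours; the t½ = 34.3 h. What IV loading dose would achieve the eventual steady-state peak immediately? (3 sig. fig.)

k = ln 2 / 34.3 = 0.02021 h⁻¹
Accumulation ratio R = 1 / (1 − e^(−kτ)) = 1 / (1 − e^(−0.02021×35.0)) = 1 / (1 − 0.4930) = 1.972
Loading dose = maintenance dose × R = 217 × 1.972 ≈ 428 mg

428 mg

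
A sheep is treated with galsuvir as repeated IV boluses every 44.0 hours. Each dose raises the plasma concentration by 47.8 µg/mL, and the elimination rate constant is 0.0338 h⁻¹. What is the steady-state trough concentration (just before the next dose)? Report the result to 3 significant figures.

14.0 µg/mL

Fraction remaining after one interval: e^(−kτ) = e^(−0.03380 × 44.0) = 0.2260
R = 1 / (1 − 0.2260) = 1.292
Css,max = 47.8 × 1.292 = 61.76 µg/mL
Css,min = Css,max × e^(−kτ) = 61.76 × 0.2260 ≈ 14.0 µg/mL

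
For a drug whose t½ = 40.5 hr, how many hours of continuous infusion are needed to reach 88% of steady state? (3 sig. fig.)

k = ln 2 / 40.5 = 0.01711 hr⁻¹
f = 1 − e^(−kt)  ⇒  t = −ln(1 − f) / k
t = −ln(1 − 0.88) / 0.01711 = 2.120 / 0.01711 ≈ 124 hours

124 hours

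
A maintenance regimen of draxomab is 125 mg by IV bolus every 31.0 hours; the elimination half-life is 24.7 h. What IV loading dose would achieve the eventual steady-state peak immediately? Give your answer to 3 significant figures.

215 mg

k = ln 2 / 24.7 = 0.02806 h⁻¹
Accumulation ratio R = 1 / (1 − e^(−kτ)) = 1 / (1 − e^(−0.02806×31.0)) = 1 / (1 − 0.4190) = 1.721
Loading dose = maintenance dose × R = 125 × 1.721 ≈ 215 mg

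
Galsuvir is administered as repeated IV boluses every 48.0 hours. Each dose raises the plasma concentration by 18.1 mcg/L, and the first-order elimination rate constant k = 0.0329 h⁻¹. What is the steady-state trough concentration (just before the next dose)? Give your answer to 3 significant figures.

4.70 mcg/L

Fraction remaining after one interval: e^(−kτ) = e^(−0.03290 × 48.0) = 0.2061
R = 1 / (1 − 0.2061) = 1.260
Css,max = 18.1 × 1.260 = 22.80 mcg/L
Css,min = Css,max × e^(−kτ) = 22.80 × 0.2061 ≈ 4.70 mcg/L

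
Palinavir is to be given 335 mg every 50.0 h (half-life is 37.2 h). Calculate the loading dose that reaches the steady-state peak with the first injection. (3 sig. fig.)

k = ln 2 / 37.2 = 0.01863 h⁻¹
Accumulation ratio R = 1 / (1 − e^(−kτ)) = 1 / (1 − e^(−0.01863×50.0)) = 1 / (1 − 0.3939) = 1.650
Loading dose = maintenance dose × R = 335 × 1.650 ≈ 553 mg

553 mg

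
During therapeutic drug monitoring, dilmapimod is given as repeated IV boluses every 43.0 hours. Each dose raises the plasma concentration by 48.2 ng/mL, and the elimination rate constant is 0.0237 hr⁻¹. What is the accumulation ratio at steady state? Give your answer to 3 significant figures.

Fraction remaining after one interval: e^(−kτ) = e^(−0.02370 × 43.0) = 0.3609
R = 1 / (1 − 0.3609) = 1 / 0.6391 ≈ 1.56

1.56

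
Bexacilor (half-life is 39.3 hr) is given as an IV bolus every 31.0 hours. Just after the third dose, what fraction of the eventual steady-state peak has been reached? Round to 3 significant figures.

0.806

k = ln 2 / 39.3 = 0.01764 hr⁻¹
f_n = 1 − e^(−nkτ) = 1 − e^(−3 × 0.01764 × 31.0) = 1 − e^(−1.640) = 1 − 0.1939 ≈ 0.806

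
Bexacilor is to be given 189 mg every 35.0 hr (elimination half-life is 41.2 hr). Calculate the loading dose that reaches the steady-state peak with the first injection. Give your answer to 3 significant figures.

k = ln 2 / 41.2 = 0.01682 hr⁻¹
Accumulation ratio R = 1 / (1 − e^(−kτ)) = 1 / (1 − e^(−0.01682×35.0)) = 1 / (1 − 0.5550) = 2.247
Loading dose = maintenance dose × R = 189 × 2.247 ≈ 425 mg

425 mg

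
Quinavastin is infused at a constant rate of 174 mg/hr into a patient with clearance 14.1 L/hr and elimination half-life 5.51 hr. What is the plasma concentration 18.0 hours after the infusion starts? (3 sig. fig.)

Css = rate / CL = 174 / 14.1 = 12.34 µg/mL
k = ln 2 / 5.51 = 0.1258 hr⁻¹
C(t) = Css (1 − e^(−kt)) = 12.34 × (1 − e^(−2.264)) = 12.34 × 0.8961 ≈ 11.1 µg/mL

11.1 µg/mL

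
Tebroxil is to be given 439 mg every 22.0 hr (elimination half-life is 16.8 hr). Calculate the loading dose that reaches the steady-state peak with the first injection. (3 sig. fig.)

k = ln 2 / 16.8 = 0.04126 hr⁻¹
Accumulation ratio R = 1 / (1 − e^(−kτ)) = 1 / (1 − e^(−0.04126×22.0)) = 1 / (1 − 0.4035) = 1.676
Loading dose = maintenance dose × R = 439 × 1.676 ≈ 736 mg

736 mg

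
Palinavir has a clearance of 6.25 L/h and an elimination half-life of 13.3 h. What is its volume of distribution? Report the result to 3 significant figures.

k = ln 2 / t½ = ln 2 / 13.3 = 0.05212 h⁻¹
V = CL / k = 6.25 / 0.05212 ≈ 120 L

120 L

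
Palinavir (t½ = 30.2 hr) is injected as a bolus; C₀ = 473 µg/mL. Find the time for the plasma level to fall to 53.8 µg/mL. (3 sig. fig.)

k = ln 2 / 30.2 = 0.02295 hr⁻¹
C(t) = C₀ e^(−kt)  ⇒  t = ln(C₀/C) / k
t = ln(473/53.8) / 0.02295 = 2.174 / 0.02295 ≈ 94.7 hours

94.7 hours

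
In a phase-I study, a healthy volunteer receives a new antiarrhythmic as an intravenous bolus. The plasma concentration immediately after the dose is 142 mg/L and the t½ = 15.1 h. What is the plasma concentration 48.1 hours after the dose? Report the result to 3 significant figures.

15.6 mg/L

k = ln 2 / 15.1 = 0.04590 h⁻¹
C(t) = C₀ e^(−kt) = 142 × e^(−0.04590 × 48.1) = 142 × e^(−2.208) = 142 × 0.1099 ≈ 15.6 mg/L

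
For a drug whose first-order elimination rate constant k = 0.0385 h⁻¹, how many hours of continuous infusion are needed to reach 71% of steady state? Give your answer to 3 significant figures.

32.2 hours

f = 1 − e^(−kt)  ⇒  t = −ln(1 − f) / k
t = −ln(1 − 0.71) / 0.03850 = 1.238 / 0.03850 ≈ 32.2 hours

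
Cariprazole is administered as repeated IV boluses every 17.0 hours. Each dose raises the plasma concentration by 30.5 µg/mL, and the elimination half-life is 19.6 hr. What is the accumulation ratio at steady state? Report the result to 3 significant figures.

k = ln 2 / 19.6 = 0.03536 hr⁻¹
Fraction remaining after one interval: e^(−kτ) = e^(−0.03536 × 17.0) = 0.5482
R = 1 / (1 − 0.5482) = 1 / 0.4518 ≈ 2.21

2.21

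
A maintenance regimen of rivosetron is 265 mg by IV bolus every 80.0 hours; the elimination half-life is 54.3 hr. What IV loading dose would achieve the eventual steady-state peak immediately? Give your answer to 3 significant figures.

414 mg

k = ln 2 / 54.3 = 0.01277 hr⁻¹
Accumulation ratio R = 1 / (1 − e^(−kτ)) = 1 / (1 − e^(−0.01277×80.0)) = 1 / (1 − 0.3602) = 1.563
Loading dose = maintenance dose × R = 265 × 1.563 ≈ 414 mg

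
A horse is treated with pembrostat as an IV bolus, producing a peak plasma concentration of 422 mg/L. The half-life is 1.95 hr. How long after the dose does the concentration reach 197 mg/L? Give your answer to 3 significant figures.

2.14 hours

k = ln 2 / 1.95 = 0.3555 hr⁻¹
C(t) = C₀ e^(−kt)  ⇒  t = ln(C₀/C) / k
t = ln(422/197) / 0.3555 = 0.7618 / 0.3555 ≈ 2.14 hours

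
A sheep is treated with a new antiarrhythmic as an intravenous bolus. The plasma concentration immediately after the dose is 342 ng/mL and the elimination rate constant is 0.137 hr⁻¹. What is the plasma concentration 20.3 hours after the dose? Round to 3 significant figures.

C(t) = C₀ e^(−kt) = 342 × e^(−0.1370 × 20.3) = 342 × e^(−2.781) = 342 × 0.06197 ≈ 21.2 ng/mL

21.2 ng/mL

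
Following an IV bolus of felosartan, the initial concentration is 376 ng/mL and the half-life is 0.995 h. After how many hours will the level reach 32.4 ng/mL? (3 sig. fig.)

k = ln 2 / 0.995 = 0.6966 h⁻¹
C(t) = C₀ e^(−kt)  ⇒  t = ln(C₀/C) / k
t = ln(376/32.4) / 0.6966 = 2.451 / 0.6966 ≈ 3.52 hours

3.52 hours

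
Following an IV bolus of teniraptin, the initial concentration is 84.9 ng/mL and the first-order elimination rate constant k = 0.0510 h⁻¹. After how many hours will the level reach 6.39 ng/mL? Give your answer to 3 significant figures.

50.7 hours

C(t) = C₀ e^(−kt)  ⇒  t = ln(C₀/C) / k
t = ln(84.9/6.39) / 0.05100 = 2.587 / 0.05100 ≈ 50.7 hours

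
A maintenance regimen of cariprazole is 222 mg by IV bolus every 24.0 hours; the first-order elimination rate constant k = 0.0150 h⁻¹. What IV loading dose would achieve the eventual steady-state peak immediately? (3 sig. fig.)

734 mg

Accumulation ratio R = 1 / (1 − e^(−kτ)) = 1 / (1 − e^(−0.01500×24.0)) = 1 / (1 − 0.6977) = 3.308
Loading dose = maintenance dose × R = 222 × 3.308 ≈ 734 mg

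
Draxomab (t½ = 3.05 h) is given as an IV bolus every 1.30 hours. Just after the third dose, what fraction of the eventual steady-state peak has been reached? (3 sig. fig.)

k = ln 2 / 3.05 = 0.2273 h⁻¹
f_n = 1 − e^(−nkτ) = 1 − e^(−3 × 0.2273 × 1.30) = 1 − e^(−0.8863) = 1 − 0.4122 ≈ 0.588

0.588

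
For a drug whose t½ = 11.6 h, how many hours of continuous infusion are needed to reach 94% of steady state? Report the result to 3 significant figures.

k = ln 2 / 11.6 = 0.05975 h⁻¹
f = 1 − e^(−kt)  ⇒  t = −ln(1 − f) / k
t = −ln(1 − 0.94) / 0.05975 = 2.813 / 0.05975 ≈ 47.1 hours

47.1 hours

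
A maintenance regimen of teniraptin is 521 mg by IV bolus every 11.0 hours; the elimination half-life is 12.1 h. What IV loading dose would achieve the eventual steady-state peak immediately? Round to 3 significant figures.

1110 mg

k = ln 2 / 12.1 = 0.05728 h⁻¹
Accumulation ratio R = 1 / (1 − e^(−kτ)) = 1 / (1 − e^(−0.05728×11.0)) = 1 / (1 − 0.5325) = 2.139
Loading dose = maintenance dose × R = 521 × 2.139 ≈ 1110 mg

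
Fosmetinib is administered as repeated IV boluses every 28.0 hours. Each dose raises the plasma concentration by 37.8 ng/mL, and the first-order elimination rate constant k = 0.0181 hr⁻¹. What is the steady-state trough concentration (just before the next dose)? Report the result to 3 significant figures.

Fraction remaining after one interval: e^(−kτ) = e^(−0.01810 × 28.0) = 0.6024
R = 1 / (1 − 0.6024) = 2.515
Css,max = 37.8 × 2.515 = 95.08 ng/mL
Css,min = Css,max × e^(−kτ) = 95.08 × 0.6024 ≈ 57.3 ng/mL

57.3 ng/mL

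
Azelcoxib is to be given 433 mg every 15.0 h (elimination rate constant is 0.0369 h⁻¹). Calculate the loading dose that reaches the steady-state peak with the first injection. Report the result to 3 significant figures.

Accumulation ratio R = 1 / (1 − e^(−kτ)) = 1 / (1 − e^(−0.03690×15.0)) = 1 / (1 − 0.5749) = 2.353
Loading dose = maintenance dose × R = 433 × 2.353 ≈ 1020 mg

1020 mg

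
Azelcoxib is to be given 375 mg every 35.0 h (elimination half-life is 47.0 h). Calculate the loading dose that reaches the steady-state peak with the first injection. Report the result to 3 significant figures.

k = ln 2 / 47.0 = 0.01475 h⁻¹
Accumulation ratio R = 1 / (1 − e^(−kτ)) = 1 / (1 − e^(−0.01475×35.0)) = 1 / (1 − 0.5968) = 2.480
Loading dose = maintenance dose × R = 375 × 2.480 ≈ 930 mg

930 mg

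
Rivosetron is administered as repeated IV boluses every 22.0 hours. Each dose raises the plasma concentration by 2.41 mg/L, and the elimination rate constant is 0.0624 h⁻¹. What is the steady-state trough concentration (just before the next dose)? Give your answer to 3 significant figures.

Fraction remaining after one interval: e^(−kτ) = e^(−0.06240 × 22.0) = 0.2534
R = 1 / (1 − 0.2534) = 1.339
Css,max = 2.41 × 1.339 = 3.228 mg/L
Css,min = Css,max × e^(−kτ) = 3.228 × 0.2534 ≈ 0.818 mg/L

0.818 mg/L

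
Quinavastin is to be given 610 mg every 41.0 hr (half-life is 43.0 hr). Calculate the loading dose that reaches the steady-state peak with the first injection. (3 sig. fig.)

1260 mg

k = ln 2 / 43.0 = 0.01612 hr⁻¹
Accumulation ratio R = 1 / (1 − e^(−kτ)) = 1 / (1 − e^(−0.01612×41.0)) = 1 / (1 − 0.5164) = 2.068
Loading dose = maintenance dose × R = 610 × 2.068 ≈ 1260 mg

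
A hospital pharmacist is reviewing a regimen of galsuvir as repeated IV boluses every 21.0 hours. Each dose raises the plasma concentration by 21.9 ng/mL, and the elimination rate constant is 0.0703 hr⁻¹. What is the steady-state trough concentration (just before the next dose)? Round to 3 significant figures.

6.49 ng/mL

Fraction remaining after one interval: e^(−kτ) = e^(−0.07030 × 21.0) = 0.2285
R = 1 / (1 − 0.2285) = 1.296
Css,max = 21.9 × 1.296 = 28.39 ng/mL
Css,min = Css,max × e^(−kτ) = 28.39 × 0.2285 ≈ 6.49 ng/mL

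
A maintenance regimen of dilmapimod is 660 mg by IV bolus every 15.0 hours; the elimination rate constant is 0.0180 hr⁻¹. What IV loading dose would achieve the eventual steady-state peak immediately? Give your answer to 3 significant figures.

Accumulation ratio R = 1 / (1 − e^(−kτ)) = 1 / (1 − e^(−0.01800×15.0)) = 1 / (1 − 0.7634) = 4.226
Loading dose = maintenance dose × R = 660 × 4.226 ≈ 2790 mg

2790 mg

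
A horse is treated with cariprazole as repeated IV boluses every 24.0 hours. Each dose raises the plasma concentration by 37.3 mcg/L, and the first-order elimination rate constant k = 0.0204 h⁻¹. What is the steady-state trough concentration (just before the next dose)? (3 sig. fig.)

Fraction remaining after one interval: e^(−kτ) = e^(−0.02040 × 24.0) = 0.6129
R = 1 / (1 − 0.6129) = 2.583
Css,max = 37.3 × 2.583 = 96.35 mcg/L
Css,min = Css,max × e^(−kτ) = 96.35 × 0.6129 ≈ 59.1 mcg/L

59.1 mcg/L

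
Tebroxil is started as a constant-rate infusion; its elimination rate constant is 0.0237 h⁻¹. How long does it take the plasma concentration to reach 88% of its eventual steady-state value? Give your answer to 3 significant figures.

f = 1 − e^(−kt)  ⇒  t = −ln(1 − f) / k
t = −ln(1 − 0.88) / 0.02370 = 2.120 / 0.02370 ≈ 89.5 hours

89.5 hours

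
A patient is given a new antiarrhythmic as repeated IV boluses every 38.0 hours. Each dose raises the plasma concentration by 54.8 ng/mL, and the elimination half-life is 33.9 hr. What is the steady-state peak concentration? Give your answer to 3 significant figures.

101 ng/mL

k = ln 2 / 33.9 = 0.02045 hr⁻¹
Fraction remaining after one interval: e^(−kτ) = e^(−0.02045 × 38.0) = 0.4598
R = 1 / (1 − 0.4598) = 1.851
Css,max = 54.8 × 1.851 ≈ 101 ng/mL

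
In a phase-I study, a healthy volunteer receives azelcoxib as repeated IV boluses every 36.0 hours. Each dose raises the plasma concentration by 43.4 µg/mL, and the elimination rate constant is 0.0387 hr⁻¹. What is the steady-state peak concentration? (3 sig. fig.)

Fraction remaining after one interval: e^(−kτ) = e^(−0.03870 × 36.0) = 0.2483
R = 1 / (1 − 0.2483) = 1.330
Css,max = 43.4 × 1.330 ≈ 57.7 µg/mL

57.7 µg/mL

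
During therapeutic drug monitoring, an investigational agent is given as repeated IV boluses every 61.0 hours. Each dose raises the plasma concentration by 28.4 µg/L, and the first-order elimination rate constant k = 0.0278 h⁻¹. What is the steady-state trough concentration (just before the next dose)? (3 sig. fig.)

6.38 µg/L

Fraction remaining after one interval: e^(−kτ) = e^(−0.02780 × 61.0) = 0.1835
R = 1 / (1 − 0.1835) = 1.225
Css,max = 28.4 × 1.225 = 34.78 µg/L
Css,min = Css,max × e^(−kτ) = 34.78 × 0.1835 ≈ 6.38 µg/L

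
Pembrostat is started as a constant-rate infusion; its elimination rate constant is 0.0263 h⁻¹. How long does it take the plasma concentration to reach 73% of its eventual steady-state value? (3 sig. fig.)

f = 1 − e^(−kt)  ⇒  t = −ln(1 − f) / k
t = −ln(1 − 0.73) / 0.02630 = 1.309 / 0.02630 ≈ 49.8 hours

49.8 hours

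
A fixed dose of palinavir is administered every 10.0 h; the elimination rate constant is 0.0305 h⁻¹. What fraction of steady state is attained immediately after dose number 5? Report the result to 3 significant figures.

0.782

f_n = 1 − e^(−nkτ) = 1 − e^(−5 × 0.03050 × 10.0) = 1 − e^(−1.525) = 1 − 0.2176 ≈ 0.782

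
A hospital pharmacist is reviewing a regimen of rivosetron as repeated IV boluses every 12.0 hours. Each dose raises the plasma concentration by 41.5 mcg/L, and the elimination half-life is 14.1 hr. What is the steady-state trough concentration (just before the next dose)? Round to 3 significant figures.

k = ln 2 / 14.1 = 0.04916 hr⁻¹
Fraction remaining after one interval: e^(−kτ) = e^(−0.04916 × 12.0) = 0.5544
R = 1 / (1 − 0.5544) = 2.244
Css,max = 41.5 × 2.244 = 93.13 mcg/L
Css,min = Css,max × e^(−kτ) = 93.13 × 0.5544 ≈ 51.6 mcg/L

51.6 mcg/L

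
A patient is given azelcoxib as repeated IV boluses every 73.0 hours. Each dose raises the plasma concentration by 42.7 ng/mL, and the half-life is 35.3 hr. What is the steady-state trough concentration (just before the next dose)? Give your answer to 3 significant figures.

13.4 ng/mL

k = ln 2 / 35.3 = 0.01964 hr⁻¹
Fraction remaining after one interval: e^(−kτ) = e^(−0.01964 × 73.0) = 0.2385
R = 1 / (1 − 0.2385) = 1.313
Css,max = 42.7 × 1.313 = 56.07 ng/mL
Css,min = Css,max × e^(−kτ) = 56.07 × 0.2385 ≈ 13.4 ng/mL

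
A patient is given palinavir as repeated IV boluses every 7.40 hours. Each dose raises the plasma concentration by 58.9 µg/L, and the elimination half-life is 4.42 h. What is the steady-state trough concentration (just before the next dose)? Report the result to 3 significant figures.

k = ln 2 / 4.42 = 0.1568 h⁻¹
Fraction remaining after one interval: e^(−kτ) = e^(−0.1568 × 7.40) = 0.3133
R = 1 / (1 − 0.3133) = 1.456
Css,max = 58.9 × 1.456 = 85.78 µg/L
Css,min = Css,max × e^(−kτ) = 85.78 × 0.3133 ≈ 26.9 µg/L

26.9 µg/L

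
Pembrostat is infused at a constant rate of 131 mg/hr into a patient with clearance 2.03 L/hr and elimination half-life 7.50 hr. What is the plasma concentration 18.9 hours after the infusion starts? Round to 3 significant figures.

53.3 mg/L

Css = rate / CL = 131 / 2.03 = 64.53 mg/L
k = ln 2 / 7.50 = 0.09242 hr⁻¹
C(t) = Css (1 − e^(−kt)) = 64.53 × (1 − e^(−1.747)) = 64.53 × 0.8257 ≈ 53.3 mg/L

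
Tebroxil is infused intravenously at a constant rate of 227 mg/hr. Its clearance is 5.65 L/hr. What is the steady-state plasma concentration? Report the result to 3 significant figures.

Css = infusion rate / CL = 227 / 5.65 ≈ 40.2 mg/L

40.2 mg/L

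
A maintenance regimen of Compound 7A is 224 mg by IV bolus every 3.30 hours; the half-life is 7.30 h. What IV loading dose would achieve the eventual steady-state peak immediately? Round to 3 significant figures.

k = ln 2 / 7.30 = 0.09495 h⁻¹
Accumulation ratio R = 1 / (1 − e^(−kτ)) = 1 / (1 − e^(−0.09495×3.30)) = 1 / (1 − 0.7310) = 3.717
Loading dose = maintenance dose × R = 224 × 3.717 ≈ 833 mg

833 mg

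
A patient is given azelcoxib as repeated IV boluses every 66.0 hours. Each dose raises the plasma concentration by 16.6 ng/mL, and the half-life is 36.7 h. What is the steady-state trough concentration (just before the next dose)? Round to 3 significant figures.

k = ln 2 / 36.7 = 0.01889 h⁻¹
Fraction remaining after one interval: e^(−kτ) = e^(−0.01889 × 66.0) = 0.2875
R = 1 / (1 − 0.2875) = 1.404
Css,max = 16.6 × 1.404 = 23.30 ng/mL
Css,min = Css,max × e^(−kτ) = 23.30 × 0.2875 ≈ 6.70 ng/mL

6.70 ng/mL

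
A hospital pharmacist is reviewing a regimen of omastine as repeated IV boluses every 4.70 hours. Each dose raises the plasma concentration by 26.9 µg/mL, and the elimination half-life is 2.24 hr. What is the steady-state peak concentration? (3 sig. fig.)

35.1 µg/mL

k = ln 2 / 2.24 = 0.3094 hr⁻¹
Fraction remaining after one interval: e^(−kτ) = e^(−0.3094 × 4.70) = 0.2335
R = 1 / (1 − 0.2335) = 1.305
Css,max = 26.9 × 1.305 ≈ 35.1 µg/mL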